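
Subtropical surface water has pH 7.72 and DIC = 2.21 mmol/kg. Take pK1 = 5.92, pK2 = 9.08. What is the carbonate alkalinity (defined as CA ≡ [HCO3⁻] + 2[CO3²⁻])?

CA = [HCO3⁻] + 2[CO3²⁻] = (α₁ + 2α₂)·DIC
At pH 7.72: [H⁺]/K1 = 10^-1.80 = 0.015849, K2/[H⁺] = 10^-1.36 = 0.043652
α₁ = 1/(1 + 0.015849 + 0.043652) = 1/1.0595 = 0.9438; α₂ = α₁·K2/[H⁺] = 0.04120
α₁ + 2α₂ = 1.0262
CA = 1.0262 × 2.21 = 2.27 mmol/kg

CA = 2.27 mmol/kg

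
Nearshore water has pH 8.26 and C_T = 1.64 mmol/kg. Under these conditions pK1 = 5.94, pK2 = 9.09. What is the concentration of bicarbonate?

[HCO3⁻] = 1.42 mmol/kg

α₁ = 1 / (1 + [H⁺]/K1 + K2/[H⁺]) = 1 / (1 + 10^-2.32 + 10^-0.83)
   = 1 / (1 + 0.0047863 + 0.14791) = 1/1.1527 = 0.8675
[HCO3⁻] = α₁ × DIC = 0.8675 × 1.64 = 1.42 mmol/kg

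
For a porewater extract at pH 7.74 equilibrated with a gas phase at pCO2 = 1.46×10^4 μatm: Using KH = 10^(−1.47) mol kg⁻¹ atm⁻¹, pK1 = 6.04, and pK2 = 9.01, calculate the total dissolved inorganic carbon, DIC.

[CO2*] = KH · pCO2 = 10^(−1.47) × 1.46×10^4×10^-6 = 4.947×10^-4 mol/kg
α₀ = 1/(1 + K1/[H⁺] + K1K2/[H⁺]²) = 1/(1 + 10^+1.70 + 10^+0.43) = 0.01858
DIC = [CO2*]/α₀ = 4.947×10^-4 / 0.01858 = 26.6 mmol/kg

DIC = 26.6 mmol/kg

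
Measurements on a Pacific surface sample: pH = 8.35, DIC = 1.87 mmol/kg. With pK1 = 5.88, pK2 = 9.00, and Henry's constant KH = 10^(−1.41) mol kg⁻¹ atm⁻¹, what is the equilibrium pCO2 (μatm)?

α₀ = 1 / (1 + K1/[H⁺] + K1K2/[H⁺]²) = 1 / (1 + 10^+2.47 + 10^+1.82)
   = 1 / (1 + 295.12 + 66.069) = 1/362.19 = 0.002761
[CO2*] = α₀ × DIC = 0.002761 × 1.87 = 0.005163 mmol/kg = 5.163 μmol/kg
pCO2 = [CO2*]/KH = 5.163×10^-6 / 3.890×10^-2 = 133 μatm

pCO2 = 133 μatm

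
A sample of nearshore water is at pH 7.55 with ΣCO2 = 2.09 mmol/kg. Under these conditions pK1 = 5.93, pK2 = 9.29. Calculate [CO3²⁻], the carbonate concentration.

[CO3²⁻] = 0.0365 mmol/kg

α₂ = 1 / (1 + [H⁺]/K2 + [H⁺]²/(K1K2)) = 1 / (1 + 10^+1.74 + 10^+0.12)
   = 1 / (1 + 54.954 + 1.3183) = 1/57.272 = 0.01746
[CO3²⁻] = α₂ × DIC = 0.01746 × 2.09 = 0.0365 mmol/kg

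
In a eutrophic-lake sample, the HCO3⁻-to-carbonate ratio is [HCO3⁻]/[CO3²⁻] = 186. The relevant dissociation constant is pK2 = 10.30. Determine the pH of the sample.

pH = 8.03

From K2 = [H⁺][CO3²⁻]/[HCO3⁻]:  pH = pK2 − log₁₀([HCO3⁻]/[CO3²⁻])
log₁₀(186) = +2.270
pH = 10.30 − (+2.270) = 8.03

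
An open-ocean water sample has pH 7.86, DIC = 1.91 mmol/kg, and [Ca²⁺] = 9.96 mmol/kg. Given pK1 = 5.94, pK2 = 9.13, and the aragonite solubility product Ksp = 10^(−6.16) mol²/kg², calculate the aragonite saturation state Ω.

Ω = 1.39

α₂ = 1 / (1 + [H⁺]/K2 + [H⁺]²/(K1K2)) = 1 / (1 + 10^+1.27 + 10^-0.65)
   = 1 / (1 + 18.621 + 0.22387) = 1/19.845 = 0.05039
[CO3²⁻] = α₂ × DIC = 0.05039 × 1.91 = 0.09625 mmol/kg
Ksp = 10^(−6.16) = 6.918×10^-7
Ω = [Ca²⁺][CO3²⁻]/Ksp = (9.96×10^-3)(9.625×10^-5) / 6.918×10^-7 = 1.39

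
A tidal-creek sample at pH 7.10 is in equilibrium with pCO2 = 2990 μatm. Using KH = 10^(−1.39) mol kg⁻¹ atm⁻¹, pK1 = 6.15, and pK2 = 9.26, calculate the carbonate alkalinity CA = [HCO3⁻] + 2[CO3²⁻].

[CO2*] = KH · pCO2 = 10^(−1.39) × 2990×10^-6 = 1.218×10^-4 mol/kg
α₀ = 1/(1 + K1/[H⁺] + K1K2/[H⁺]²) = 1/(1 + 10^+0.95 + 10^-1.21) = 0.1003
DIC = [CO2*]/α₀ = 1.218×10^-4 / 0.1003 = 1.215 mmol/kg
CA = (α₁ + 2α₂)·DIC = (0.8936 + 2×0.006182) × 1.215 = 1.10 mmol/kg

CA = 1.10 mmol/kg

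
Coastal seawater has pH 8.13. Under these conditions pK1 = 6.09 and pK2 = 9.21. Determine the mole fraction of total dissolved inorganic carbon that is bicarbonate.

α₁ = 1 / (1 + [H⁺]/K1 + K2/[H⁺]) = 1 / (1 + 10^-2.04 + 10^-1.08)
   = 1 / (1 + 0.0091201 + 0.083176) = 1/1.0923 = 0.9155

α₁ = 0.916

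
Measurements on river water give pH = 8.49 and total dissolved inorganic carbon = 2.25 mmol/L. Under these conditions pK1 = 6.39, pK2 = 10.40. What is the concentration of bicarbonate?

α₁ = 1 / (1 + [H⁺]/K1 + K2/[H⁺]) = 1 / (1 + 10^-2.10 + 10^-1.91)
   = 1 / (1 + 0.0079433 + 0.012303) = 1/1.0202 = 0.9802
[HCO3⁻] = α₁ × DIC = 0.9802 × 2.25 = 2.21 mmol/L

[HCO3⁻] = 2.21 mmol/L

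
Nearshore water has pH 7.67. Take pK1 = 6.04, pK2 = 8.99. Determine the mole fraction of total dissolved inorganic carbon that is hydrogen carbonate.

α₁ = 0.933

α₁ = 1 / (1 + [H⁺]/K1 + K2/[H⁺]) = 1 / (1 + 10^-1.63 + 10^-1.32)
   = 1 / (1 + 0.023442 + 0.047863) = 1/1.0713 = 0.9334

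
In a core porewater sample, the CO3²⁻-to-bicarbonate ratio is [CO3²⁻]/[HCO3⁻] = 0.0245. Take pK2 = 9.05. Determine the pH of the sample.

pH = 7.44

From K2 = [H⁺][CO3²⁻]/[HCO3⁻]:  pH = pK2 + log₁₀([CO3²⁻]/[HCO3⁻])
log₁₀(0.0245) = -1.611
pH = 9.05 + (-1.611) = 7.44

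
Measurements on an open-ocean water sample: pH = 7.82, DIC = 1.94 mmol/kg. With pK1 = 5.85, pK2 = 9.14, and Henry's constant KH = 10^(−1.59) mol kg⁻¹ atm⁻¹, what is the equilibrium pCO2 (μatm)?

pCO2 = 764 μatm

α₀ = 1 / (1 + K1/[H⁺] + K1K2/[H⁺]²) = 1 / (1 + 10^+1.97 + 10^+0.65)
   = 1 / (1 + 93.325 + 4.4668) = 1/98.792 = 0.01012
[CO2*] = α₀ × DIC = 0.01012 × 1.94 = 0.01964 mmol/kg = 19.64 μmol/kg
pCO2 = [CO2*]/KH = 1.964×10^-5 / 2.570×10^-2 = 764 μatm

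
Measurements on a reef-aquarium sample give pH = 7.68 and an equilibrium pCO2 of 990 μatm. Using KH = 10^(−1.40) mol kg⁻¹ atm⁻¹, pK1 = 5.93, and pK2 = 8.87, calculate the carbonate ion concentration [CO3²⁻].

[CO2*] = KH · pCO2 = 10^(−1.40) × 990×10^-6 = 3.941×10^-5 mol/kg
α₀ = 1/(1 + K1/[H⁺] + K1K2/[H⁺]²) = 1/(1 + 10^+1.75 + 10^+0.56) = 0.01643
DIC = [CO2*]/α₀ = 3.941×10^-5 / 0.01643 = 2.399 mmol/kg
[CO3²⁻] = α₂·DIC; α₂ = 0.05965, so [CO3²⁻] = 0.05965 × 2.399 = 0.143 mmol/kg

[CO3²⁻] = 0.143 mmol/kg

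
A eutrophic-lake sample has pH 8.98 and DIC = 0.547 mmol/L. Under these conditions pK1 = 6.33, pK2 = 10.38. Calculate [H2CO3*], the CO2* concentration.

[CO2*] = 1.18 μmol/L

α₀ = 1 / (1 + K1/[H⁺] + K1K2/[H⁺]²) = 1 / (1 + 10^+2.65 + 10^+1.25)
   = 1 / (1 + 446.68 + 17.783) = 1/465.47 = 0.002148
[CO2*] = α₀ × DIC = 0.002148 × 0.547 = 0.00118 mmol/L = 1.18 μmol/L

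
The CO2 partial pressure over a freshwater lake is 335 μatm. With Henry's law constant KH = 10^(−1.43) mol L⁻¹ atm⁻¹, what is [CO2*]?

[CO2*] = 12.4 μmol/L

KH = 10^(−1.43) = 3.715×10^-2 mol L⁻¹ atm⁻¹
[CO2*] = KH · pCO2 = 3.715×10^-2 × 335×10^-6 atm = 1.24×10^-5 mol/L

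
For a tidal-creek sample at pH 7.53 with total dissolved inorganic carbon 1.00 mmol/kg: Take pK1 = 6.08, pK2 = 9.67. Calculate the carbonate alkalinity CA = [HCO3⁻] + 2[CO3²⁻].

CA = 0.973 mmol/kg

CA = [HCO3⁻] + 2[CO3²⁻] = (α₁ + 2α₂)·DIC
At pH 7.53: [H⁺]/K1 = 10^-1.45 = 0.035481, K2/[H⁺] = 10^-2.14 = 0.0072444
α₁ = 1/(1 + 0.035481 + 0.0072444) = 1/1.0427 = 0.9590; α₂ = α₁·K2/[H⁺] = 0.006948
α₁ + 2α₂ = 0.9729
CA = 0.9729 × 1.00 = 0.973 mmol/kg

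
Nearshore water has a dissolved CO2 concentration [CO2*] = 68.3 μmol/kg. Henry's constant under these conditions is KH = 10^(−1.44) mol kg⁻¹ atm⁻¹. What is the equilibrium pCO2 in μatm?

KH = 10^(−1.44) = 3.631×10^-2 mol kg⁻¹ atm⁻¹
pCO2 = [CO2*]/KH = 68.3×10^-6 / 3.631×10^-2 = 1.88×10^-3 atm = 1880 μatm

pCO2 = 1880 μatm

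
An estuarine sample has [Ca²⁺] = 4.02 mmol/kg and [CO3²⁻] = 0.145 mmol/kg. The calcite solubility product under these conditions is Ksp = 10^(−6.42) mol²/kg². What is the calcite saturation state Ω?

Ksp = 10^(−6.42) = 3.802×10^-7
Ω = [Ca²⁺][CO3²⁻]/Ksp = (4.02×10^-3)(0.145×10^-3) / 3.802×10^-7 = 1.53

Ω = 1.53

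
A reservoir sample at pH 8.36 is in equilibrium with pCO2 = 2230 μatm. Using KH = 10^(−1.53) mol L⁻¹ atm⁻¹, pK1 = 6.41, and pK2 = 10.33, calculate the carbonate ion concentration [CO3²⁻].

[CO3²⁻] = 0.0628 mmol/L

[CO2*] = KH · pCO2 = 10^(−1.53) × 2230×10^-6 = 6.581×10^-5 mol/L
α₀ = 1/(1 + K1/[H⁺] + K1K2/[H⁺]²) = 1/(1 + 10^+1.95 + 10^-0.02) = 0.01098
DIC = [CO2*]/α₀ = 6.581×10^-5 / 0.01098 = 5.994 mmol/L
[CO3²⁻] = α₂·DIC; α₂ = 0.01049, so [CO3²⁻] = 0.01049 × 5.994 = 0.0628 mmol/L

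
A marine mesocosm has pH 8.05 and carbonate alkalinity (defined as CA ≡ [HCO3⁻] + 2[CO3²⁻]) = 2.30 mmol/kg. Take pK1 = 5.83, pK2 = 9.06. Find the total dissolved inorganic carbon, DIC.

DIC = 2.12 mmol/kg

CA = [HCO3⁻] + 2[CO3²⁻] = (α₁ + 2α₂)·DIC
At pH 8.05: [H⁺]/K1 = 10^-2.22 = 0.0060256, K2/[H⁺] = 10^-1.01 = 0.097724
α₁ = 1/(1 + 0.0060256 + 0.097724) = 1/1.1037 = 0.9060; α₂ = α₁·K2/[H⁺] = 0.08854
α₁ + 2α₂ = 1.0831
DIC = CA / (α₁ + 2α₂) = 2.30 / 1.0831 = 2.12 mmol/kg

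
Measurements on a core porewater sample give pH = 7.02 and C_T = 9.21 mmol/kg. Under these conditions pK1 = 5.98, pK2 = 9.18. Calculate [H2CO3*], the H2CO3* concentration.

[CO2*] = 0.765 mmol/kg

α₀ = 1 / (1 + K1/[H⁺] + K1K2/[H⁺]²) = 1 / (1 + 10^+1.04 + 10^-1.12)
   = 1 / (1 + 10.965 + 0.075858) = 1/12.041 = 0.08305
[CO2*] = α₀ × DIC = 0.08305 × 9.21 = 0.765 mmol/kg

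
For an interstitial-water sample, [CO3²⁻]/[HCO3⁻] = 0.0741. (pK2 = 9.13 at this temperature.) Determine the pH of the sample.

pH = 8.00

From K2 = [H⁺][CO3²⁻]/[HCO3⁻]:  pH = pK2 + log₁₀([CO3²⁻]/[HCO3⁻])
log₁₀(0.0741) = -1.130
pH = 9.13 + (-1.130) = 8.00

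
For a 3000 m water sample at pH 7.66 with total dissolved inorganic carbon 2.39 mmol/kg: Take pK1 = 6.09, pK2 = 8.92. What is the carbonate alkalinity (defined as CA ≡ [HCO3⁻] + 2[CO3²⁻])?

CA = 2.45 mmol/kg

CA = [HCO3⁻] + 2[CO3²⁻] = (α₁ + 2α₂)·DIC
At pH 7.66: [H⁺]/K1 = 10^-1.57 = 0.026915, K2/[H⁺] = 10^-1.26 = 0.054954
α₁ = 1/(1 + 0.026915 + 0.054954) = 1/1.0819 = 0.9243; α₂ = α₁·K2/[H⁺] = 0.05080
α₁ + 2α₂ = 1.0259
CA = 1.0259 × 2.39 = 2.45 mmol/kg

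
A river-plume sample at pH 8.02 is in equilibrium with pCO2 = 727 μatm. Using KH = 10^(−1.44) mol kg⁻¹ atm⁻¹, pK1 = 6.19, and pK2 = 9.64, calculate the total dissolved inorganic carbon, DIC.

[CO2*] = KH · pCO2 = 10^(−1.44) × 727×10^-6 = 2.640×10^-5 mol/kg
α₀ = 1/(1 + K1/[H⁺] + K1K2/[H⁺]²) = 1/(1 + 10^+1.83 + 10^+0.21) = 0.01424
DIC = [CO2*]/α₀ = 2.640×10^-5 / 0.01424 = 1.85 mmol/kg

DIC = 1.85 mmol/kg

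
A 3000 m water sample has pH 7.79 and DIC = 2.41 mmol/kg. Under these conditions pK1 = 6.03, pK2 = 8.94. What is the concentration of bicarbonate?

[HCO3⁻] = 2.21 mmol/kg

α₁ = 1 / (1 + [H⁺]/K1 + K2/[H⁺]) = 1 / (1 + 10^-1.76 + 10^-1.15)
   = 1 / (1 + 0.017378 + 0.070795) = 1/1.0882 = 0.9190
[HCO3⁻] = α₁ × DIC = 0.9190 × 2.41 = 2.21 mmol/kg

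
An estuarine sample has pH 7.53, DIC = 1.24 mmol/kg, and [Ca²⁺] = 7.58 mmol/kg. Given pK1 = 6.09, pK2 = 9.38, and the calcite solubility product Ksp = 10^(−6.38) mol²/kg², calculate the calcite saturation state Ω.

α₂ = 1 / (1 + [H⁺]/K2 + [H⁺]²/(K1K2)) = 1 / (1 + 10^+1.85 + 10^+0.41)
   = 1 / (1 + 70.795 + 2.5704) = 1/74.365 = 0.01345
[CO3²⁻] = α₂ × DIC = 0.01345 × 1.24 = 0.01667 mmol/kg = 16.67 μmol/kg
Ksp = 10^(−6.38) = 4.169×10^-7
Ω = [Ca²⁺][CO3²⁻]/Ksp = (7.58×10^-3)(1.667×10^-5) / 4.169×10^-7 = 0.303

Ω = 0.303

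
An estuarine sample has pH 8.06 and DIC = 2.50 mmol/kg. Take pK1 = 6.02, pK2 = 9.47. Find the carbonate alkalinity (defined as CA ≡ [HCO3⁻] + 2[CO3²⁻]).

CA = [HCO3⁻] + 2[CO3²⁻] = (α₁ + 2α₂)·DIC
At pH 8.06: [H⁺]/K1 = 10^-2.04 = 0.0091201, K2/[H⁺] = 10^-1.41 = 0.038905
α₁ = 1/(1 + 0.0091201 + 0.038905) = 1/1.0480 = 0.9542; α₂ = α₁·K2/[H⁺] = 0.03712
α₁ + 2α₂ = 1.0284
CA = 1.0284 × 2.50 = 2.57 mmol/kg

CA = 2.57 mmol/kg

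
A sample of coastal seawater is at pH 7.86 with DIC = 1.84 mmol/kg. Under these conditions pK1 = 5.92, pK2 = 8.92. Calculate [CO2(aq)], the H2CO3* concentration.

[CO2*] = 19.2 μmol/kg

α₀ = 1 / (1 + K1/[H⁺] + K1K2/[H⁺]²) = 1 / (1 + 10^+1.94 + 10^+0.88)
   = 1 / (1 + 87.096 + 7.5858) = 1/95.682 = 0.01045
[CO2*] = α₀ × DIC = 0.01045 × 1.84 = 0.0192 mmol/kg = 19.2 μmol/kg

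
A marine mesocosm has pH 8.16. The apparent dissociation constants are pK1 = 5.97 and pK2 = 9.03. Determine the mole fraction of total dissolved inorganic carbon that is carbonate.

α₂ = 0.118

α₂ = 1 / (1 + [H⁺]/K2 + [H⁺]²/(K1K2)) = 1 / (1 + 10^+0.87 + 10^-1.32)
   = 1 / (1 + 7.4131 + 0.047863) = 1/8.4610 = 0.1182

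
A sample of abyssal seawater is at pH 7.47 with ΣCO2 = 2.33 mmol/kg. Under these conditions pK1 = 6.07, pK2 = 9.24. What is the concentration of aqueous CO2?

[CO2*] = 0.0878 mmol/kg

α₀ = 1 / (1 + K1/[H⁺] + K1K2/[H⁺]²) = 1 / (1 + 10^+1.40 + 10^-0.37)
   = 1 / (1 + 25.119 + 0.42658) = 1/26.545 = 0.03767
[CO2*] = α₀ × DIC = 0.03767 × 2.33 = 0.0878 mmol/kg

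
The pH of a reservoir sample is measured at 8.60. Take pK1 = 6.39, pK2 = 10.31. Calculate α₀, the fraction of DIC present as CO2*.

α₀ = 1 / (1 + K1/[H⁺] + K1K2/[H⁺]²) = 1 / (1 + 10^+2.21 + 10^+0.50)
   = 1 / (1 + 162.18 + 3.1623) = 1/166.34 = 0.006012

α₀ = 0.00601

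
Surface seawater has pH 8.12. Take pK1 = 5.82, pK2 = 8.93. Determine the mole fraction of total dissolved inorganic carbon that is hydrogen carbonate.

α₁ = 0.862

α₁ = 1 / (1 + [H⁺]/K1 + K2/[H⁺]) = 1 / (1 + 10^-2.30 + 10^-0.81)
   = 1 / (1 + 0.0050119 + 0.15488) = 1/1.1599 = 0.8621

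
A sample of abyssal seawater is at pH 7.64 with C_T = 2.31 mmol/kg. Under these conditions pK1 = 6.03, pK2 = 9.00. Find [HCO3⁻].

[HCO3⁻] = 2.16 mmol/kg

α₁ = 1 / (1 + [H⁺]/K1 + K2/[H⁺]) = 1 / (1 + 10^-1.61 + 10^-1.36)
   = 1 / (1 + 0.024547 + 0.043652) = 1/1.0682 = 0.9362
[HCO3⁻] = α₁ × DIC = 0.9362 × 2.31 = 2.16 mmol/kg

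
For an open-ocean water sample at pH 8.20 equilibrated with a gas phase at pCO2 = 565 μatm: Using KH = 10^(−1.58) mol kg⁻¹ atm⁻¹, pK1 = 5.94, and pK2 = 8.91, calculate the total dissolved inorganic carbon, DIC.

DIC = 3.25 mmol/kg

[CO2*] = KH · pCO2 = 10^(−1.58) × 565×10^-6 = 1.486×10^-5 mol/kg
α₀ = 1/(1 + K1/[H⁺] + K1K2/[H⁺]²) = 1/(1 + 10^+2.26 + 10^+1.55) = 0.004578
DIC = [CO2*]/α₀ = 1.486×10^-5 / 0.004578 = 3.25 mmol/kg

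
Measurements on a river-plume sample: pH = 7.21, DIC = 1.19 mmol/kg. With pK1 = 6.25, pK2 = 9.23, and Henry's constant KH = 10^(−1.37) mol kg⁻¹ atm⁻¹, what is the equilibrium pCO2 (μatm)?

pCO2 = 2730 μatm

α₀ = 1 / (1 + K1/[H⁺] + K1K2/[H⁺]²) = 1 / (1 + 10^+0.96 + 10^-1.06)
   = 1 / (1 + 9.1201 + 0.087096) = 1/10.207 = 0.09797
[CO2*] = α₀ × DIC = 0.09797 × 1.19 = 0.1166 mmol/kg
pCO2 = [CO2*]/KH = 1.166×10^-4 / 4.266×10^-2 = 2730 μatm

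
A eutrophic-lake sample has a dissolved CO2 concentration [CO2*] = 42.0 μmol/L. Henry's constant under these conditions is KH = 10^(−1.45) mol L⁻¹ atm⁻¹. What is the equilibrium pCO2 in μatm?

pCO2 = 1180 μatm

KH = 10^(−1.45) = 3.548×10^-2 mol L⁻¹ atm⁻¹
pCO2 = [CO2*]/KH = 42.0×10^-6 / 3.548×10^-2 = 1.18×10^-3 atm = 1180 μatm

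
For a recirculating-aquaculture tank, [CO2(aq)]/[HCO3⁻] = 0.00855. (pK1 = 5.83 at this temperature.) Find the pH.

pH = 7.90

From K1 = [H⁺][HCO3⁻]/[CO2(aq)]:  pH = pK1 − log₁₀([CO2(aq)]/[HCO3⁻])
log₁₀(0.00855) = -2.068
pH = 5.83 − (-2.068) = 7.90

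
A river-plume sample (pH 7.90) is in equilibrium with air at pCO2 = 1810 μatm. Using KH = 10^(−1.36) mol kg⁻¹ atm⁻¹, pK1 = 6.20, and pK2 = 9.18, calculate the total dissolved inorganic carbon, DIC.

[CO2*] = KH · pCO2 = 10^(−1.36) × 1810×10^-6 = 7.901×10^-5 mol/kg
α₀ = 1/(1 + K1/[H⁺] + K1K2/[H⁺]²) = 1/(1 + 10^+1.70 + 10^+0.42) = 0.01861
DIC = [CO2*]/α₀ = 7.901×10^-5 / 0.01861 = 4.25 mmol/kg

DIC = 4.25 mmol/kg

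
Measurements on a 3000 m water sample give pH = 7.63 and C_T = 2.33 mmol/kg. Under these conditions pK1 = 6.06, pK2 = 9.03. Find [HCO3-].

α₁ = 1 / (1 + [H⁺]/K1 + K2/[H⁺]) = 1 / (1 + 10^-1.57 + 10^-1.40)
   = 1 / (1 + 0.026915 + 0.039811) = 1/1.0667 = 0.9374
[HCO3⁻] = α₁ × DIC = 0.9374 × 2.33 = 2.18 mmol/kg

[HCO3⁻] = 2.18 mmol/kg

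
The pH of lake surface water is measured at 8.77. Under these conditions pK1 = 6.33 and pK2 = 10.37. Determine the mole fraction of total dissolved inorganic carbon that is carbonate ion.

α₂ = 0.0244

α₂ = 1 / (1 + [H⁺]/K2 + [H⁺]²/(K1K2)) = 1 / (1 + 10^+1.60 + 10^-0.84)
   = 1 / (1 + 39.811 + 0.14454) = 1/40.955 = 0.02442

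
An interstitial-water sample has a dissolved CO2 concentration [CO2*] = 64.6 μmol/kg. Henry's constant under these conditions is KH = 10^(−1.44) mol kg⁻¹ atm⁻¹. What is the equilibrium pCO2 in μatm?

KH = 10^(−1.44) = 3.631×10^-2 mol kg⁻¹ atm⁻¹
pCO2 = [CO2*]/KH = 64.6×10^-6 / 3.631×10^-2 = 1.78×10^-3 atm = 1780 μatm

pCO2 = 1780 μatm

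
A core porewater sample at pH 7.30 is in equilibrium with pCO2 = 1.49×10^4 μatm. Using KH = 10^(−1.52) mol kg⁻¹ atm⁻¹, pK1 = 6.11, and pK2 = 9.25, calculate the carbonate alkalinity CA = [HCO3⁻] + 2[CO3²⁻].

[CO2*] = KH · pCO2 = 10^(−1.52) × 1.49×10^4×10^-6 = 4.500×10^-4 mol/kg
α₀ = 1/(1 + K1/[H⁺] + K1K2/[H⁺]²) = 1/(1 + 10^+1.19 + 10^-0.76) = 0.06002
DIC = [CO2*]/α₀ = 4.500×10^-4 / 0.06002 = 7.497 mmol/kg
CA = (α₁ + 2α₂)·DIC = (0.9296 + 2×0.01043) × 7.497 = 7.13 mmol/kg

CA = 7.13 mmol/kg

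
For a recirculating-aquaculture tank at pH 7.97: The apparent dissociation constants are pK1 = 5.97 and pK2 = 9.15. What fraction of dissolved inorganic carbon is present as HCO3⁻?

α₁ = 0.929

α₁ = 1 / (1 + [H⁺]/K1 + K2/[H⁺]) = 1 / (1 + 10^-2.00 + 10^-1.18)
   = 1 / (1 + 0.010000 + 0.066069) = 1/1.0761 = 0.9293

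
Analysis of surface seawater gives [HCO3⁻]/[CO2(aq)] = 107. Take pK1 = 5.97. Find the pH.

From K1 = [H⁺][HCO3⁻]/[CO2(aq)]:  pH = pK1 + log₁₀([HCO3⁻]/[CO2(aq)])
log₁₀(107) = +2.029
pH = 5.97 + (+2.029) = 8.00

pH = 8.00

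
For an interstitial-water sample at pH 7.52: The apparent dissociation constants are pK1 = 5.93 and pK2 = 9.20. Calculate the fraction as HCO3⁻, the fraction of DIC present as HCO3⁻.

α₁ = 1 / (1 + [H⁺]/K1 + K2/[H⁺]) = 1 / (1 + 10^-1.59 + 10^-1.68)
   = 1 / (1 + 0.025704 + 0.020893) = 1/1.0466 = 0.9555

α₁ = 0.955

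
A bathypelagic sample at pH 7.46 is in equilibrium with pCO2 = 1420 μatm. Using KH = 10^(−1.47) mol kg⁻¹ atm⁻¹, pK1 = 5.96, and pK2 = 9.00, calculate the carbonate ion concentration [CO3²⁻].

[CO2*] = KH · pCO2 = 10^(−1.47) × 1420×10^-6 = 4.812×10^-5 mol/kg
α₀ = 1/(1 + K1/[H⁺] + K1K2/[H⁺]²) = 1/(1 + 10^+1.50 + 10^-0.04) = 0.02982
DIC = [CO2*]/α₀ = 4.812×10^-5 / 0.02982 = 1.614 mmol/kg
[CO3²⁻] = α₂·DIC; α₂ = 0.02720, so [CO3²⁻] = 0.02720 × 1.614 = 0.0439 mmol/kg

[CO3²⁻] = 0.0439 mmol/kg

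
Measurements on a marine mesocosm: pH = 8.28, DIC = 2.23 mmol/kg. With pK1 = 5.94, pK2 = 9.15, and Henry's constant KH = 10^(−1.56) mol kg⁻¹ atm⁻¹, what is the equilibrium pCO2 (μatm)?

pCO2 = 325 μatm

α₀ = 1 / (1 + K1/[H⁺] + K1K2/[H⁺]²) = 1 / (1 + 10^+2.34 + 10^+1.47)
   = 1 / (1 + 218.78 + 29.512) = 1/249.29 = 0.004011
[CO2*] = α₀ × DIC = 0.004011 × 2.23 = 0.008945 mmol/kg = 8.945 μmol/kg
pCO2 = [CO2*]/KH = 8.945×10^-6 / 2.754×10^-2 = 325 μatm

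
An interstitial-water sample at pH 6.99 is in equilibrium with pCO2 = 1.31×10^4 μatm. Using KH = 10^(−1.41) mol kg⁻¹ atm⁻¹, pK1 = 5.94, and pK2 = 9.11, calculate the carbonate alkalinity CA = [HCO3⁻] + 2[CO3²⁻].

CA = 5.81 mmol/kg

[CO2*] = KH · pCO2 = 10^(−1.41) × 1.31×10^4×10^-6 = 5.096×10^-4 mol/kg
α₀ = 1/(1 + K1/[H⁺] + K1K2/[H⁺]²) = 1/(1 + 10^+1.05 + 10^-1.07) = 0.08127
DIC = [CO2*]/α₀ = 5.096×10^-4 / 0.08127 = 6.271 mmol/kg
CA = (α₁ + 2α₂)·DIC = (0.9118 + 2×0.006917) × 6.271 = 5.81 mmol/kg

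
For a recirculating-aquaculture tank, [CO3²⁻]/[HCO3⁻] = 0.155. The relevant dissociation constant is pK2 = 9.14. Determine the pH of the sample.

pH = 8.33

From K2 = [H⁺][CO3²⁻]/[HCO3⁻]:  pH = pK2 + log₁₀([CO3²⁻]/[HCO3⁻])
log₁₀(0.155) = -0.810
pH = 9.14 + (-0.810) = 8.33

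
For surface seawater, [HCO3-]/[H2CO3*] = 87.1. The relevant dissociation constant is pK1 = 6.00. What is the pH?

pH = 7.94

From K1 = [H⁺][HCO3-]/[H2CO3*]:  pH = pK1 + log₁₀([HCO3-]/[H2CO3*])
log₁₀(87.1) = +1.940
pH = 6.00 + (+1.940) = 7.94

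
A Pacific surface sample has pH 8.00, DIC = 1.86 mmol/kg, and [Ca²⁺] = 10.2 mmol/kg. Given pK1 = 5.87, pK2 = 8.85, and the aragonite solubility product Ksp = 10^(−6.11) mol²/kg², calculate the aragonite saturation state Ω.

Ω = 3.01

α₂ = 1 / (1 + [H⁺]/K2 + [H⁺]²/(K1K2)) = 1 / (1 + 10^+0.85 + 10^-1.28)
   = 1 / (1 + 7.0795 + 0.052481) = 1/8.1319 = 0.1230
[CO3²⁻] = α₂ × DIC = 0.1230 × 1.86 = 0.2287 mmol/kg
Ksp = 10^(−6.11) = 7.762×10^-7
Ω = [Ca²⁺][CO3²⁻]/Ksp = (10.2×10^-3)(2.287×10^-4) / 7.762×10^-7 = 3.01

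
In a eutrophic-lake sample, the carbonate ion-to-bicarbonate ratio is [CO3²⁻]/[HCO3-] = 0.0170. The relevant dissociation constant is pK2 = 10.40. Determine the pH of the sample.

From K2 = [H⁺][CO3²⁻]/[HCO3-]:  pH = pK2 + log₁₀([CO3²⁻]/[HCO3-])
log₁₀(0.0170) = -1.770
pH = 10.40 + (-1.770) = 8.63

pH = 8.63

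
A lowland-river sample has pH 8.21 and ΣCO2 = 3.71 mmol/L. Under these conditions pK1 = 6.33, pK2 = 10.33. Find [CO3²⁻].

[CO3²⁻] = 0.0276 mmol/L

α₂ = 1 / (1 + [H⁺]/K2 + [H⁺]²/(K1K2)) = 1 / (1 + 10^+2.12 + 10^+0.24)
   = 1 / (1 + 131.83 + 1.7378) = 1/134.56 = 0.007431
[CO3²⁻] = α₂ × DIC = 0.007431 × 3.71 = 0.0276 mmol/L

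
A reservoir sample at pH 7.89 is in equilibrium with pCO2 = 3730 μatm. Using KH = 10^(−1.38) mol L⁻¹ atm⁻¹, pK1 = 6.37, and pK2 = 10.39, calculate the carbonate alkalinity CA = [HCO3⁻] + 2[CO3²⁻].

[CO2*] = KH · pCO2 = 10^(−1.38) × 3730×10^-6 = 1.555×10^-4 mol/L
α₀ = 1/(1 + K1/[H⁺] + K1K2/[H⁺]²) = 1/(1 + 10^+1.52 + 10^-0.98) = 0.02922
DIC = [CO2*]/α₀ = 1.555×10^-4 / 0.02922 = 5.321 mmol/L
CA = (α₁ + 2α₂)·DIC = (0.9677 + 2×0.003060) × 5.321 = 5.18 mmol/L

CA = 5.18 mmol/L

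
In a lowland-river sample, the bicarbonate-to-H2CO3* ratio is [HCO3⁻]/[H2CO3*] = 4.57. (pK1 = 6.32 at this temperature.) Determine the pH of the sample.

pH = 6.98

From K1 = [H⁺][HCO3⁻]/[H2CO3*]:  pH = pK1 + log₁₀([HCO3⁻]/[H2CO3*])
log₁₀(4.57) = +0.660
pH = 6.32 + (+0.660) = 6.98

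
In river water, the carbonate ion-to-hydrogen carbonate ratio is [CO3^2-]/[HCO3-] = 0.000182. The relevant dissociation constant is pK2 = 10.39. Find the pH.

pH = 6.65

From K2 = [H⁺][CO3^2-]/[HCO3-]:  pH = pK2 + log₁₀([CO3^2-]/[HCO3-])
log₁₀(0.000182) = -3.740
pH = 10.39 + (-3.740) = 6.65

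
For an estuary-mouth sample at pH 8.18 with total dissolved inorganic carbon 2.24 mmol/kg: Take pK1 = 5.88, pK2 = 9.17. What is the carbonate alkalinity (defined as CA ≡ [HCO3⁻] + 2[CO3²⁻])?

CA = [HCO3⁻] + 2[CO3²⁻] = (α₁ + 2α₂)·DIC
At pH 8.18: [H⁺]/K1 = 10^-2.30 = 0.0050119, K2/[H⁺] = 10^-0.99 = 0.10233
α₁ = 1/(1 + 0.0050119 + 0.10233) = 1/1.1073 = 0.9031; α₂ = α₁·K2/[H⁺] = 0.09241
α₁ + 2α₂ = 1.0879
CA = 1.0879 × 2.24 = 2.44 mmol/kg

CA = 2.44 mmol/kg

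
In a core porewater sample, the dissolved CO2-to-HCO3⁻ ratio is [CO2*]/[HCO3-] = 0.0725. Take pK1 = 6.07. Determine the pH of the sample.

pH = 7.21

From K1 = [H⁺][HCO3-]/[CO2*]:  pH = pK1 − log₁₀([CO2*]/[HCO3-])
log₁₀(0.0725) = -1.140
pH = 6.07 − (-1.140) = 7.21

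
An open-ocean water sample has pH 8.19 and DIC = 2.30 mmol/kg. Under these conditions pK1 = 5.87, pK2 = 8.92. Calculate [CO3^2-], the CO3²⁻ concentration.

[CO3²⁻] = 0.360 mmol/kg

α₂ = 1 / (1 + [H⁺]/K2 + [H⁺]²/(K1K2)) = 1 / (1 + 10^+0.73 + 10^-1.59)
   = 1 / (1 + 5.3703 + 0.025704) = 1/6.3960 = 0.1563
[CO3²⁻] = α₂ × DIC = 0.1563 × 2.30 = 0.360 mmol/kg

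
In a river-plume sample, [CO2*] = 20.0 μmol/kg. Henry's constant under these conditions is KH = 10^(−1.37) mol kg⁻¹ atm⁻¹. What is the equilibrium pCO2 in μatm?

pCO2 = 469 μatm

KH = 10^(−1.37) = 4.266×10^-2 mol kg⁻¹ atm⁻¹
pCO2 = [CO2*]/KH = 20.0×10^-6 / 4.266×10^-2 = 4.69×10^-4 atm = 469 μatm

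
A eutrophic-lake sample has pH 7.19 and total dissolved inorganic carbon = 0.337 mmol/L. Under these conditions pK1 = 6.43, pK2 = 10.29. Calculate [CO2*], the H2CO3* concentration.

[CO2*] = 0.0499 mmol/L

α₀ = 1 / (1 + K1/[H⁺] + K1K2/[H⁺]²) = 1 / (1 + 10^+0.76 + 10^-2.34)
   = 1 / (1 + 5.7544 + 0.0045709) = 1/6.7590 = 0.1480
[CO2*] = α₀ × DIC = 0.1480 × 0.337 = 0.0499 mmol/L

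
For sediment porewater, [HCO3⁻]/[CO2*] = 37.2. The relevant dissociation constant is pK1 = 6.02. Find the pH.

pH = 7.59

From K1 = [H⁺][HCO3⁻]/[CO2*]:  pH = pK1 + log₁₀([HCO3⁻]/[CO2*])
log₁₀(37.2) = +1.571
pH = 6.02 + (+1.571) = 7.59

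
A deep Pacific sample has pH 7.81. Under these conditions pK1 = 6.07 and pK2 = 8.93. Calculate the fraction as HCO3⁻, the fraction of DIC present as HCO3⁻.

α₁ = 1 / (1 + [H⁺]/K1 + K2/[H⁺]) = 1 / (1 + 10^-1.74 + 10^-1.12)
   = 1 / (1 + 0.018197 + 0.075858) = 1/1.0941 = 0.9140

α₁ = 0.914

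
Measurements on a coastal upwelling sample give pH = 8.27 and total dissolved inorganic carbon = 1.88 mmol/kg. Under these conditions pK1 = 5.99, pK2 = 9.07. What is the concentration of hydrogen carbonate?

α₁ = 1 / (1 + [H⁺]/K1 + K2/[H⁺]) = 1 / (1 + 10^-2.28 + 10^-0.80)
   = 1 / (1 + 0.0052481 + 0.15849) = 1/1.1637 = 0.8593
[HCO3⁻] = α₁ × DIC = 0.8593 × 1.88 = 1.62 mmol/kg

[HCO3⁻] = 1.62 mmol/kg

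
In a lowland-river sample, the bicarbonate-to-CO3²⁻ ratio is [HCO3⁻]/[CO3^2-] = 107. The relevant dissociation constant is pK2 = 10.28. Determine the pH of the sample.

pH = 8.25

From K2 = [H⁺][CO3^2-]/[HCO3⁻]:  pH = pK2 − log₁₀([HCO3⁻]/[CO3^2-])
log₁₀(107) = +2.029
pH = 10.28 − (+2.029) = 8.25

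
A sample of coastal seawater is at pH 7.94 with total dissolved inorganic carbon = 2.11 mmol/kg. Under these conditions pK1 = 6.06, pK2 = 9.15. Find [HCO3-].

[HCO3⁻] = 1.96 mmol/kg

α₁ = 1 / (1 + [H⁺]/K1 + K2/[H⁺]) = 1 / (1 + 10^-1.88 + 10^-1.21)
   = 1 / (1 + 0.013183 + 0.061660) = 1/1.0748 = 0.9304
[HCO3⁻] = α₁ × DIC = 0.9304 × 2.11 = 1.96 mmol/kg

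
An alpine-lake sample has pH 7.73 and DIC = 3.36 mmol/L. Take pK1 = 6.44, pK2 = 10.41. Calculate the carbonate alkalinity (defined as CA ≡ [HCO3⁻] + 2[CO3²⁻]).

CA = 3.20 mmol/L

CA = [HCO3⁻] + 2[CO3²⁻] = (α₁ + 2α₂)·DIC
At pH 7.73: [H⁺]/K1 = 10^-1.29 = 0.051286, K2/[H⁺] = 10^-2.68 = 0.0020893
α₁ = 1/(1 + 0.051286 + 0.0020893) = 1/1.0534 = 0.9493; α₂ = α₁·K2/[H⁺] = 0.001983
α₁ + 2α₂ = 0.9533
CA = 0.9533 × 3.36 = 3.20 mmol/L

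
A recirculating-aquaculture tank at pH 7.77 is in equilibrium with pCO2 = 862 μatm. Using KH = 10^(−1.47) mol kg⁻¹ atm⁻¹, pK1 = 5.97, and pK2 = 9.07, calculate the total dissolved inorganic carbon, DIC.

DIC = 1.96 mmol/kg

[CO2*] = KH · pCO2 = 10^(−1.47) × 862×10^-6 = 2.921×10^-5 mol/kg
α₀ = 1/(1 + K1/[H⁺] + K1K2/[H⁺]²) = 1/(1 + 10^+1.80 + 10^+0.50) = 0.01487
DIC = [CO2*]/α₀ = 2.921×10^-5 / 0.01487 = 1.96 mmol/kg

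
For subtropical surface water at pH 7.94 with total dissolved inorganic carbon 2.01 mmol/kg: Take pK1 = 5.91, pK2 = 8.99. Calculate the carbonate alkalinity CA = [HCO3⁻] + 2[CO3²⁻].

CA = [HCO3⁻] + 2[CO3²⁻] = (α₁ + 2α₂)·DIC
At pH 7.94: [H⁺]/K1 = 10^-2.03 = 0.0093325, K2/[H⁺] = 10^-1.05 = 0.089125
α₁ = 1/(1 + 0.0093325 + 0.089125) = 1/1.0985 = 0.9104; α₂ = α₁·K2/[H⁺] = 0.08114
α₁ + 2α₂ = 1.0726
CA = 1.0726 × 2.01 = 2.16 mmol/kg

CA = 2.16 mmol/kg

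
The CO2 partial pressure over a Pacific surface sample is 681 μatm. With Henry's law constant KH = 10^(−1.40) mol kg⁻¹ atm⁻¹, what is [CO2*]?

KH = 10^(−1.40) = 3.981×10^-2 mol kg⁻¹ atm⁻¹
[CO2*] = KH · pCO2 = 3.981×10^-2 × 681×10^-6 atm = 2.71×10^-5 mol/kg

[CO2*] = 27.1 μmol/kg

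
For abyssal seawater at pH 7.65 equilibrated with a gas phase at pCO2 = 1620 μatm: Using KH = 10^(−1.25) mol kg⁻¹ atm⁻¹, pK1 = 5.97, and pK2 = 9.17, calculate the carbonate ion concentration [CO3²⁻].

[CO3²⁻] = 0.132 mmol/kg

[CO2*] = KH · pCO2 = 10^(−1.25) × 1620×10^-6 = 9.110×10^-5 mol/kg
α₀ = 1/(1 + K1/[H⁺] + K1K2/[H⁺]²) = 1/(1 + 10^+1.68 + 10^+0.16) = 0.01988
DIC = [CO2*]/α₀ = 9.110×10^-5 / 0.01988 = 4.583 mmol/kg
[CO3²⁻] = α₂·DIC; α₂ = 0.02873, so [CO3²⁻] = 0.02873 × 4.583 = 0.132 mmol/kg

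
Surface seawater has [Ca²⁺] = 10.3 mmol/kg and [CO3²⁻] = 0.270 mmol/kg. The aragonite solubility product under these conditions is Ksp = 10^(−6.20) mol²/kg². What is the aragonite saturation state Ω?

Ksp = 10^(−6.20) = 6.310×10^-7
Ω = [Ca²⁺][CO3²⁻]/Ksp = (10.3×10^-3)(0.270×10^-3) / 6.310×10^-7 = 4.41

Ω = 4.41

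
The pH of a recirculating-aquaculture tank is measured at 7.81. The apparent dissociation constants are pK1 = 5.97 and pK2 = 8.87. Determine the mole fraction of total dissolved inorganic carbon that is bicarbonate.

α₁ = 0.908

α₁ = 1 / (1 + [H⁺]/K1 + K2/[H⁺]) = 1 / (1 + 10^-1.84 + 10^-1.06)
   = 1 / (1 + 0.014454 + 0.087096) = 1/1.1016 = 0.9078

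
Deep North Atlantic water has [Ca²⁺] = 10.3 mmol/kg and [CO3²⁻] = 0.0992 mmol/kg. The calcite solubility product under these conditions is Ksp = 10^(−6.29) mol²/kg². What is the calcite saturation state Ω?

Ω = 1.99

Ksp = 10^(−6.29) = 5.129×10^-7
Ω = [Ca²⁺][CO3²⁻]/Ksp = (10.3×10^-3)(0.0992×10^-3) / 5.129×10^-7 = 1.99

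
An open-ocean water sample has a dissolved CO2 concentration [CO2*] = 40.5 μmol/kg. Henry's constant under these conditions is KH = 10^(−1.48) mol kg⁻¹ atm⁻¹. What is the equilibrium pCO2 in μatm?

pCO2 = 1220 μatm

KH = 10^(−1.48) = 3.311×10^-2 mol kg⁻¹ atm⁻¹
pCO2 = [CO2*]/KH = 40.5×10^-6 / 3.311×10^-2 = 1.22×10^-3 atm = 1220 μatm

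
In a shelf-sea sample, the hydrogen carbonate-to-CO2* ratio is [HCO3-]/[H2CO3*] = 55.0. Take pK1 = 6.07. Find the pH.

pH = 7.81

From K1 = [H⁺][HCO3-]/[H2CO3*]:  pH = pK1 + log₁₀([HCO3-]/[H2CO3*])
log₁₀(55.0) = +1.740
pH = 6.07 + (+1.740) = 7.81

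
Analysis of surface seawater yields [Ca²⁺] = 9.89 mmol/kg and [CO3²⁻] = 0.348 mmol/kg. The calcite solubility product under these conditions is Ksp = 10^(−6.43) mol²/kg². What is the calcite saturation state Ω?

Ω = 9.26

Ksp = 10^(−6.43) = 3.715×10^-7
Ω = [Ca²⁺][CO3²⁻]/Ksp = (9.89×10^-3)(0.348×10^-3) / 3.715×10^-7 = 9.26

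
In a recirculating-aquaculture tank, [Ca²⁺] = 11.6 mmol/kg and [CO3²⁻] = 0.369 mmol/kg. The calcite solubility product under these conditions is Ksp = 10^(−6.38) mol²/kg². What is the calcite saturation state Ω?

Ksp = 10^(−6.38) = 4.169×10^-7
Ω = [Ca²⁺][CO3²⁻]/Ksp = (11.6×10^-3)(0.369×10^-3) / 4.169×10^-7 = 10.3

Ω = 10.3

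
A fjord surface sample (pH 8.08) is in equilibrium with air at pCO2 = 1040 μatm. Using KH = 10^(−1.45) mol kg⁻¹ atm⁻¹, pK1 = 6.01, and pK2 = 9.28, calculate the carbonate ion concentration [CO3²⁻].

[CO3²⁻] = 0.274 mmol/kg

[CO2*] = KH · pCO2 = 10^(−1.45) × 1040×10^-6 = 3.690×10^-5 mol/kg
α₀ = 1/(1 + K1/[H⁺] + K1K2/[H⁺]²) = 1/(1 + 10^+2.07 + 10^+0.87) = 0.007943
DIC = [CO2*]/α₀ = 3.690×10^-5 / 0.007943 = 4.646 mmol/kg
[CO3²⁻] = α₂·DIC; α₂ = 0.05888, so [CO3²⁻] = 0.05888 × 4.646 = 0.274 mmol/kg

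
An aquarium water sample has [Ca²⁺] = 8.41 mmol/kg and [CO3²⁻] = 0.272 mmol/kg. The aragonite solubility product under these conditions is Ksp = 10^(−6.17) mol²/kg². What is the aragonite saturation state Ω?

Ksp = 10^(−6.17) = 6.761×10^-7
Ω = [Ca²⁺][CO3²⁻]/Ksp = (8.41×10^-3)(0.272×10^-3) / 6.761×10^-7 = 3.38

Ω = 3.38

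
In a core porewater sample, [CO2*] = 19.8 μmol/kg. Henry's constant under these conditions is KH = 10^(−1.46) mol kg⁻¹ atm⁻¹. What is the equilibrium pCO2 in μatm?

pCO2 = 571 μatm

KH = 10^(−1.46) = 3.467×10^-2 mol kg⁻¹ atm⁻¹
pCO2 = [CO2*]/KH = 19.8×10^-6 / 3.467×10^-2 = 5.71×10^-4 atm = 571 μatm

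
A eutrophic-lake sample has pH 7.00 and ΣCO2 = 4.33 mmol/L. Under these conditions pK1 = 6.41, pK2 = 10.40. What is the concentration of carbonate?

[CO3²⁻] = 1.37 μmol/L

α₂ = 1 / (1 + [H⁺]/K2 + [H⁺]²/(K1K2)) = 1 / (1 + 10^+3.40 + 10^+2.81)
   = 1 / (1 + 2511.9 + 645.65) = 1/3158.5 = 0.0003166
[CO3²⁻] = α₂ × DIC = 0.0003166 × 4.33 = 0.00137 mmol/L = 1.37 μmol/L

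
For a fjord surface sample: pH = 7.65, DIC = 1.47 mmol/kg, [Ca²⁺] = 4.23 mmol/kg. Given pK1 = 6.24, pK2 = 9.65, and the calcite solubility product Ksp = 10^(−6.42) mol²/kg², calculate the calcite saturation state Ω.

Ω = 0.156

α₂ = 1 / (1 + [H⁺]/K2 + [H⁺]²/(K1K2)) = 1 / (1 + 10^+2.00 + 10^+0.59)
   = 1 / (1 + 100.00 + 3.8905) = 1/104.89 = 0.009534
[CO3²⁻] = α₂ × DIC = 0.009534 × 1.47 = 0.01401 mmol/kg = 14.01 μmol/kg
Ksp = 10^(−6.42) = 3.802×10^-7
Ω = [Ca²⁺][CO3²⁻]/Ksp = (4.23×10^-3)(1.401×10^-5) / 3.802×10^-7 = 0.156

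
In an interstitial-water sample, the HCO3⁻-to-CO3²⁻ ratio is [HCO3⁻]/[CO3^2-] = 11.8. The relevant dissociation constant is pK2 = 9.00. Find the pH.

pH = 7.93

From K2 = [H⁺][CO3^2-]/[HCO3⁻]:  pH = pK2 − log₁₀([HCO3⁻]/[CO3^2-])
log₁₀(11.8) = +1.072
pH = 9.00 − (+1.072) = 7.93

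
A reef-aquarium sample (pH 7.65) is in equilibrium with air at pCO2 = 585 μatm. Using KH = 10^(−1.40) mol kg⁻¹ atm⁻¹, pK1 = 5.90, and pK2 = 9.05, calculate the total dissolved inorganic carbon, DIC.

[CO2*] = KH · pCO2 = 10^(−1.40) × 585×10^-6 = 2.329×10^-5 mol/kg
α₀ = 1/(1 + K1/[H⁺] + K1K2/[H⁺]²) = 1/(1 + 10^+1.75 + 10^+0.35) = 0.01681
DIC = [CO2*]/α₀ = 2.329×10^-5 / 0.01681 = 1.39 mmol/kg

DIC = 1.39 mmol/kg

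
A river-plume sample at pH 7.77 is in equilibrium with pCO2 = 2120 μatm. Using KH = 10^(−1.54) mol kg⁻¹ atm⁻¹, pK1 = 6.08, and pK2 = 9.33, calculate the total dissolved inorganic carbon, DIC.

DIC = 3.14 mmol/kg

[CO2*] = KH · pCO2 = 10^(−1.54) × 2120×10^-6 = 6.114×10^-5 mol/kg
α₀ = 1/(1 + K1/[H⁺] + K1K2/[H⁺]²) = 1/(1 + 10^+1.69 + 10^+0.13) = 0.01948
DIC = [CO2*]/α₀ = 6.114×10^-5 / 0.01948 = 3.14 mmol/kg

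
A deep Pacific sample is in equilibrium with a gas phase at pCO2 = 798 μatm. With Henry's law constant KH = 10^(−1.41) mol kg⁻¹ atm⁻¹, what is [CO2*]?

[CO2*] = 31.0 μmol/kg

KH = 10^(−1.41) = 3.890×10^-2 mol kg⁻¹ atm⁻¹
[CO2*] = KH · pCO2 = 3.890×10^-2 × 798×10^-6 atm = 3.10×10^-5 mol/kg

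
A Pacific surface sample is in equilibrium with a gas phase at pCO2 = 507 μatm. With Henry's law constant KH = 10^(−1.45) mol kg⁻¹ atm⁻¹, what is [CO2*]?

[CO2*] = 18.0 μmol/kg

KH = 10^(−1.45) = 3.548×10^-2 mol kg⁻¹ atm⁻¹
[CO2*] = KH · pCO2 = 3.548×10^-2 × 507×10^-6 atm = 1.80×10^-5 mol/kg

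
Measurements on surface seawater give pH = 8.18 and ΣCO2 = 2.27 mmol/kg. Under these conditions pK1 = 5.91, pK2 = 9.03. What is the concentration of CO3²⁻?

[CO3²⁻] = 0.280 mmol/kg

α₂ = 1 / (1 + [H⁺]/K2 + [H⁺]²/(K1K2)) = 1 / (1 + 10^+0.85 + 10^-1.42)
   = 1 / (1 + 7.0795 + 0.038019) = 1/8.1175 = 0.1232
[CO3²⁻] = α₂ × DIC = 0.1232 × 2.27 = 0.280 mmol/kg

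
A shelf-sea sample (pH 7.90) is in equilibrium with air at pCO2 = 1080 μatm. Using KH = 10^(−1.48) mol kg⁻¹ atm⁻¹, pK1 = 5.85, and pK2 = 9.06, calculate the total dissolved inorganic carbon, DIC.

[CO2*] = KH · pCO2 = 10^(−1.48) × 1080×10^-6 = 3.576×10^-5 mol/kg
α₀ = 1/(1 + K1/[H⁺] + K1K2/[H⁺]²) = 1/(1 + 10^+2.05 + 10^+0.89) = 0.008267
DIC = [CO2*]/α₀ = 3.576×10^-5 / 0.008267 = 4.33 mmol/kg

DIC = 4.33 mmol/kg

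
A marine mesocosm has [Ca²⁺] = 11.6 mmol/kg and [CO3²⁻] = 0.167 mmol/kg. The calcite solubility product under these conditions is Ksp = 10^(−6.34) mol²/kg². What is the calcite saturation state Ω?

Ω = 4.24

Ksp = 10^(−6.34) = 4.571×10^-7
Ω = [Ca²⁺][CO3²⁻]/Ksp = (11.6×10^-3)(0.167×10^-3) / 4.571×10^-7 = 4.24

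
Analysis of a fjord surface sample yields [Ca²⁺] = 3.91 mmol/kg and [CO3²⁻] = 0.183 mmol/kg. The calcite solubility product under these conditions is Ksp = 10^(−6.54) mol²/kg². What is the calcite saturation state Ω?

Ksp = 10^(−6.54) = 2.884×10^-7
Ω = [Ca²⁺][CO3²⁻]/Ksp = (3.91×10^-3)(0.183×10^-3) / 2.884×10^-7 = 2.48

Ω = 2.48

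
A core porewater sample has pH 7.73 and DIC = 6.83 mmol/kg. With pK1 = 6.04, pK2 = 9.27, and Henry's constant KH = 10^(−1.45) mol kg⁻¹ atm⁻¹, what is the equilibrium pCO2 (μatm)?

pCO2 = 3750 μatm

α₀ = 1 / (1 + K1/[H⁺] + K1K2/[H⁺]²) = 1 / (1 + 10^+1.69 + 10^+0.15)
   = 1 / (1 + 48.978 + 1.4125) = 1/51.390 = 0.01946
[CO2*] = α₀ × DIC = 0.01946 × 6.83 = 0.1329 mmol/kg
pCO2 = [CO2*]/KH = 1.329×10^-4 / 3.548×10^-2 = 3750 μatm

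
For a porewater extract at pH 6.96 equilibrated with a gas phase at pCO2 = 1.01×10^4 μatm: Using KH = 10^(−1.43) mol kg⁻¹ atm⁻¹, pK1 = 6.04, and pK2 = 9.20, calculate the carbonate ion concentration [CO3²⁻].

[CO3²⁻] = 18.0 μmol/kg

[CO2*] = KH · pCO2 = 10^(−1.43) × 1.01×10^4×10^-6 = 3.753×10^-4 mol/kg
α₀ = 1/(1 + K1/[H⁺] + K1K2/[H⁺]²) = 1/(1 + 10^+0.92 + 10^-1.32) = 0.1068
DIC = [CO2*]/α₀ = 3.753×10^-4 / 0.1068 = 3.514 mmol/kg
[CO3²⁻] = α₂·DIC; α₂ = 0.005111, so [CO3²⁻] = 0.005111 × 3.514 = 0.0180 mmol/kg = 18.0 μmol/kg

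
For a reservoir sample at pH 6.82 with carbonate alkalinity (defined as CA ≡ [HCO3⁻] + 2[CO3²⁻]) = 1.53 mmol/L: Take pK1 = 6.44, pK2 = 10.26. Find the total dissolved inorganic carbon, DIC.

CA = [HCO3⁻] + 2[CO3²⁻] = (α₁ + 2α₂)·DIC
At pH 6.82: [H⁺]/K1 = 10^-0.38 = 0.41687, K2/[H⁺] = 10^-3.44 = 0.00036308
α₁ = 1/(1 + 0.41687 + 0.00036308) = 1/1.4172 = 0.7056; α₂ = α₁·K2/[H⁺] = 0.0002562
α₁ + 2α₂ = 0.7061
DIC = CA / (α₁ + 2α₂) = 1.53 / 0.7061 = 2.17 mmol/L

DIC = 2.17 mmol/L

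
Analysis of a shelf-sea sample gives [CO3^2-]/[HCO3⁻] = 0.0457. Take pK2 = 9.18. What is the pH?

From K2 = [H⁺][CO3^2-]/[HCO3⁻]:  pH = pK2 + log₁₀([CO3^2-]/[HCO3⁻])
log₁₀(0.0457) = -1.340
pH = 9.18 + (-1.340) = 7.84

pH = 7.84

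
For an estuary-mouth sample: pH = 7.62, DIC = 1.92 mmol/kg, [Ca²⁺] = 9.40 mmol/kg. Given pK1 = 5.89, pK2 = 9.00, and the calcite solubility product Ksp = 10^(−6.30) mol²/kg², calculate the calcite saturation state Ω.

Ω = 1.42

α₂ = 1 / (1 + [H⁺]/K2 + [H⁺]²/(K1K2)) = 1 / (1 + 10^+1.38 + 10^-0.35)
   = 1 / (1 + 23.988 + 0.44668) = 1/25.435 = 0.03932
[CO3²⁻] = α₂ × DIC = 0.03932 × 1.92 = 0.07549 mmol/kg
Ksp = 10^(−6.30) = 5.012×10^-7
Ω = [Ca²⁺][CO3²⁻]/Ksp = (9.40×10^-3)(7.549×10^-5) / 5.012×10^-7 = 1.42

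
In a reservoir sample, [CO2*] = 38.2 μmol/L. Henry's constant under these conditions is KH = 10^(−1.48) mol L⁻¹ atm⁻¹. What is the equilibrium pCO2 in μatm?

KH = 10^(−1.48) = 3.311×10^-2 mol L⁻¹ atm⁻¹
pCO2 = [CO2*]/KH = 38.2×10^-6 / 3.311×10^-2 = 1.15×10^-3 atm = 1150 μatm

pCO2 = 1150 μatm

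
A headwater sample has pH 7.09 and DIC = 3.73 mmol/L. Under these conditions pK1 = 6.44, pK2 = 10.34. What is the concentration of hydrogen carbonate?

α₁ = 1 / (1 + [H⁺]/K1 + K2/[H⁺]) = 1 / (1 + 10^-0.65 + 10^-3.25)
   = 1 / (1 + 0.22387 + 0.00056234) = 1/1.2244 = 0.8167
[HCO3⁻] = α₁ × DIC = 0.8167 × 3.73 = 3.05 mmol/L

[HCO3⁻] = 3.05 mmol/L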